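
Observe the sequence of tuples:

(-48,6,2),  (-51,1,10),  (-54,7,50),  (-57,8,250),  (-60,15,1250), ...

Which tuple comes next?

(-63,23,6250)

First value: -48, -51, -54, -57, -60 → -63 (−3 each step).
Second value goes 6, 1, 7, 8, 15 → 23 (each term is the sum of the two before it).
Third value — ×5 each step: 2, 10, 50, 250, 1250 → 6250.
Putting it together: (-63,23,6250).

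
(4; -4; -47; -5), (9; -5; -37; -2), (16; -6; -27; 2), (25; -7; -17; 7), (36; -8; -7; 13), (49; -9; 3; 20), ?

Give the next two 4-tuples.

(64; -10; 13; 28), (81; -11; 23; 37)

First part: perfect squares: 2², 3², 4², …; 4, 9, 16, 25, 36, 49 → 64 → 81.
Second part: −1 each step; -4, -5, -6, -7, -8, -9 → -10 → -11.
Third part — +10 each step: -47, -37, -27, -17, -7, 3 → 13 → 23.
Fourth part — differences are 3, 4, 5, … (increasing by 1 each time): -5, -2, 2, 7, 13, 20 → 28 → 37.
So the next two 4-tuples are (64; -10; 13; 28) and (81; -11; 23; 37).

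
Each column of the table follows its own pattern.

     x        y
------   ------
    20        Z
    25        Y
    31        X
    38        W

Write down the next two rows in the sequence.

Column x — differences are 5, 6, 7, … (increasing by 1 each time): 20, 25, 31, 38 → 46 → 55.
Column y: letters move back 1 place in the alphabet, so Z, Y, X, W → V → U.
So the next two rows are 46  V and 55  U.

46  V; 55  U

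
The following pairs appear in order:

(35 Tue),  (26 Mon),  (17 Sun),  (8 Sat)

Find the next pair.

First slot goes 35, 26, 17, 8 → -1 (−9 each step).
Day: Tue, Mon, Sun, Sat → Fri (runs backward through the weekdays Mon→Sun).
Combining the parts gives (-1 Fri).

(-1 Fri)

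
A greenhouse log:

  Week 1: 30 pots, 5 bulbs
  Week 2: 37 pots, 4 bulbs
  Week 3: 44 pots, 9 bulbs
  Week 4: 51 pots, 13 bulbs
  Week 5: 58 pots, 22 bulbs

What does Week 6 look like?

65 pots, 35 bulbs

Pots: 30, 37, 44, 51, 58 → 65 (+7 each step).
Bulbs — each term is the sum of the two before it: 5, 4, 9, 13, 22 → 35.
Putting it together: 65 pots, 35 bulbs.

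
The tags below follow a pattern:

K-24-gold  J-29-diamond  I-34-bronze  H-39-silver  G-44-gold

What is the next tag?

F-49-diamond

Letter: letters move back 1 place in the alphabet, so K, J, I, H, G → F.
Second component goes 24, 29, 34, 39, 44 → 49 (+5 each step).
For the rank, repeats gold → diamond → bronze → silver: gold, diamond, bronze, silver, gold → diamond.
Putting it together: F-49-diamond.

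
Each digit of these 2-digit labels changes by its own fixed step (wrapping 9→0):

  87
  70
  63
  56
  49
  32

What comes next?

First digit: −1 each step, mod 10, so 8, 7, 6, 5, 4, 3 → 2.
Second digit — +3 each step, mod 10: 7, 0, 3, 6, 9, 2 → 5.
Putting it together: 25.

25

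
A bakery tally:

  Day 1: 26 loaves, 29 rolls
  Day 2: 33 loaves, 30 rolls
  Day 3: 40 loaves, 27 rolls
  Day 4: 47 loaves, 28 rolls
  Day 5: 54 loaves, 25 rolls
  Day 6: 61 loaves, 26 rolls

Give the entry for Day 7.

Loaves goes 26, 33, 40, 47, 54, 61 → 68 (+7 each step).
Rolls: alternating steps +1, −3, +1, −3, …; 29, 30, 27, 28, 25, 26 → 23.
Putting it together: 68 loaves, 23 rolls.

68 loaves, 23 rolls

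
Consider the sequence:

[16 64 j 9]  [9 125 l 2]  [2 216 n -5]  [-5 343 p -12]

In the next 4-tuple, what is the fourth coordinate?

First coordinate — −7 each step: 16, 9, 2, -5 → -12.
Fourth coordinate — always 7 less than the first coordinate: 9, 2, -5, -12 → -19.

-19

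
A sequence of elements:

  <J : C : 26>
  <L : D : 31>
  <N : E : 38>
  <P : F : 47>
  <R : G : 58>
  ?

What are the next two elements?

For the first letter, letters move forward 2 places in the alphabet: J, L, N, P, R → T → V.
Second letter: letters move forward 1 place in the alphabet; C, D, E, F, G → H → I.
Third entry goes 26, 31, 38, 47, 58 → 71 → 86 (differences are 5, 7, 9, … (increasing by 2 each time)).
So the next two elements are <T : H : 71> and <V : I : 86>.

<T : H : 71>, <V : I : 86>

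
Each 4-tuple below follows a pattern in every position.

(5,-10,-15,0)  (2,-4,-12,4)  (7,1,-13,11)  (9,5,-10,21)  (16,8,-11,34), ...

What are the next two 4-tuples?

First part — each term is the sum of the two before it: 5, 2, 7, 9, 16 → 25 → 41.
Second part: -10, -4, 1, 5, 8 → 10 → 11 (differences are 6, 5, 4, … (decreasing by 1 each time)).
Third part — alternating steps +3, −1, +3, −1, …: -15, -12, -13, -10, -11 → -8 → -9.
Fourth part goes 0, 4, 11, 21, 34 → 50 → 69 (differences are 4, 7, 10, … (increasing by 3 each time)).
So the next two 4-tuples are (25,10,-8,50) and (41,11,-9,69).

(25,10,-8,50), (41,11,-9,69)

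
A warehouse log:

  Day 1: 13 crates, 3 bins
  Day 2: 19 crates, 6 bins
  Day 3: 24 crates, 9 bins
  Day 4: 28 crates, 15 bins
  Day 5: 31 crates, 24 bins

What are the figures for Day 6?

33 crates, 39 bins

Crates: 13, 19, 24, 28, 31 → 33 (differences are 6, 5, 4, … (decreasing by 1 each time)).
Bins — each term is the sum of the two before it: 3, 6, 9, 15, 24 → 39.
Combining the parts gives 33 crates, 39 bins.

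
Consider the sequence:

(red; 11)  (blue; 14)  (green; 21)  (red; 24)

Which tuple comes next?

(blue; 31)

Colour: repeats red → blue → green, so red, blue, green, red → blue.
Second slot — alternating steps +3, +7, +3, +7, …: 11, 14, 21, 24 → 31.
Combining the parts gives (blue; 31).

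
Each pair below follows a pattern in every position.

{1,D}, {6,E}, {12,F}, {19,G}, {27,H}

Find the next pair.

First part: 1, 6, 12, 19, 27 → 36 (differences are 5, 6, 7, … (increasing by 1 each time)).
Letter: letters move forward 1 place in the alphabet; D, E, F, G, H → I.
Putting it together: {36,I}.

{36,I}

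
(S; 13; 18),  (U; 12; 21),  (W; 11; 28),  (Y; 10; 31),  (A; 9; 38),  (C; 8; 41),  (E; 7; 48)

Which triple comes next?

(G; 6; 51)

Letter goes S, U, W, Y, A, C, E → G (letters move forward 2 places in the alphabet, wrapping Z→A).
Second value: −1 each step; 13, 12, 11, 10, 9, 8, 7 → 6.
Third value goes 18, 21, 28, 31, 38, 41, 48 → 51 (alternating steps +3, +7, +3, +7, …).
Combining the parts gives (G; 6; 51).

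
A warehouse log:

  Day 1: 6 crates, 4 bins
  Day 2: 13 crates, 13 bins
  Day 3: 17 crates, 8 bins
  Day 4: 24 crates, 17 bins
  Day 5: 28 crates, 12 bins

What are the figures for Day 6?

35 crates, 21 bins

Crates: alternating steps +7, +4, +7, +4, …; 6, 13, 17, 24, 28 → 35.
Bins: 4, 13, 8, 17, 12 → 21 (alternating steps +9, −5, +9, −5, …).
So the next line is 35 crates, 21 bins.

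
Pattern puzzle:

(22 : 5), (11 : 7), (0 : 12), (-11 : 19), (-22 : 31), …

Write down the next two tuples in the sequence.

(-33 : 50), (-44 : 81)

First value: −11 each step; 22, 11, 0, -11, -22 → -33 → -44.
Second value: 5, 7, 12, 19, 31 → 50 → 81 (each term is the sum of the two before it).
So the next two tuples are (-33 : 50) and (-44 : 81).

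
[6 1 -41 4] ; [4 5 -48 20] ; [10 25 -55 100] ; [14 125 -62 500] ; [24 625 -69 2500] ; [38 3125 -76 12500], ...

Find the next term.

[62 15625 -83 62500]

First coordinate: each term is the sum of the two before it; 6, 4, 10, 14, 24, 38 → 62.
Second coordinate: ×5 each step, so 1, 5, 25, 125, 625, 3125 → 15625.
Third coordinate: −7 each step, so -41, -48, -55, -62, -69, -76 → -83.
Fourth coordinate: 4, 20, 100, 500, 2500, 12500 → 62500 (×5 each step).
So the next term is [62 15625 -83 62500].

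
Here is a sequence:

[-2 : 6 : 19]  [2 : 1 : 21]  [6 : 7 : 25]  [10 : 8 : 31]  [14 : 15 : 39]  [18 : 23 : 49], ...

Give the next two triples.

First slot: +4 each step; -2, 2, 6, 10, 14, 18 → 22 → 26.
Second slot: each term is the sum of the two before it, so 6, 1, 7, 8, 15, 23 → 38 → 61.
Third slot: differences are 2, 4, 6, … (increasing by 2 each time), so 19, 21, 25, 31, 39, 49 → 61 → 75.
So the next two triples are [22 : 38 : 61] and [26 : 61 : 75].

[22 : 38 : 61], [26 : 61 : 75]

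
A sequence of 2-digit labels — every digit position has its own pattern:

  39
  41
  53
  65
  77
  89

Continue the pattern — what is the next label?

First digit: 3, 4, 5, 6, 7, 8 → 9 (+1 each step, mod 10).
For the second digit, +2 each step, mod 10: 9, 1, 3, 5, 7, 9 → 1.
So the next label is 91.

91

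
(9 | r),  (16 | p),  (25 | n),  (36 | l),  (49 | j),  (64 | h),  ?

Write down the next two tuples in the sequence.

First value: perfect squares: 3², 4², 5², …; 9, 16, 25, 36, 49, 64 → 81 → 100.
Letter: letters move back 2 places in the alphabet; r, p, n, l, j, h → f → d.
Putting the parts together: (81 | f) and then (100 | d).

(81 | f), (100 | d)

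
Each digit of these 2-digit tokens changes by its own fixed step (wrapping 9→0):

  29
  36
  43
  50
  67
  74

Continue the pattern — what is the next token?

First digit: +1 each step, mod 10; 2, 3, 4, 5, 6, 7 → 8.
For the second digit, −3 each step, mod 10: 9, 6, 3, 0, 7, 4 → 1.
Combining the parts gives 81.

81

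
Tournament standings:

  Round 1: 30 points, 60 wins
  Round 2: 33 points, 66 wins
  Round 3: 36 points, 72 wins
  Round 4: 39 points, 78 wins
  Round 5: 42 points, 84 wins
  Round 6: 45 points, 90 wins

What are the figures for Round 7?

Points goes 30, 33, 36, 39, 42, 45 → 48 (+3 each step).
Wins goes 60, 66, 72, 78, 84, 90 → 96 (always 2 × the points).
Combining the parts gives 48 points, 96 wins.

48 points, 96 wins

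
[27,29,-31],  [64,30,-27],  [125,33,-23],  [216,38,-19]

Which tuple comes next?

[343,45,-15]

First component goes 27, 64, 125, 216 → 343 (perfect cubes: 3³, 4³, 5³, …).
For the second component, differences are 1, 3, 5, … (increasing by 2 each time): 29, 30, 33, 38 → 45.
Third component: +4 each step, so -31, -27, -23, -19 → -15.
Putting it together: [343,45,-15].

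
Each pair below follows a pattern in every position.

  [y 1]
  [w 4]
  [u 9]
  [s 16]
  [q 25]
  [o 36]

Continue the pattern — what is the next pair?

[m 49]

For the letter, letters move back 2 places in the alphabet: y, w, u, s, q, o → m.
Second coordinate — perfect squares: 1², 2², 3², …: 1, 4, 9, 16, 25, 36 → 49.
So the next pair is [m 49].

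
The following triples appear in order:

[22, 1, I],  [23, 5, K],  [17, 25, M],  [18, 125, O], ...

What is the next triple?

First value goes 22, 23, 17, 18 → 12 (alternating steps +1, −6, +1, −6, …).
Second value: 1, 5, 25, 125 → 625 (×5 each step).
Letter — letters move forward 2 places in the alphabet: I, K, M, O → Q.
So the next triple is [12, 625, Q].

[12, 625, Q]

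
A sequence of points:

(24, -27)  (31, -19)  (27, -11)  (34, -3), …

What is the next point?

First coordinate: 24, 31, 27, 34 → 30 (alternating steps +7, −4, +7, −4, …).
Second coordinate — +8 each step: -27, -19, -11, -3 → 5.
Combining the parts gives (30, 5).

(30, 5)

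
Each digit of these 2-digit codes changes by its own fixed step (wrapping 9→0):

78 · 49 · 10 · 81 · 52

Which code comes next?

23

First digit: −3 each step, mod 10, so 7, 4, 1, 8, 5 → 2.
For the second digit, +1 each step, mod 10: 8, 9, 0, 1, 2 → 3.
So the next code is 23.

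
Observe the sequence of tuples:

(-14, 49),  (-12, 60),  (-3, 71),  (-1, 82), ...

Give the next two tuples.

First component goes -14, -12, -3, -1 → 8 → 10 (alternating steps +2, +9, +2, +9, …).
Second component: 49, 60, 71, 82 → 93 → 104 (+11 each step).
So the next two tuples are (8, 93) and (10, 104).

(8, 93), (10, 104)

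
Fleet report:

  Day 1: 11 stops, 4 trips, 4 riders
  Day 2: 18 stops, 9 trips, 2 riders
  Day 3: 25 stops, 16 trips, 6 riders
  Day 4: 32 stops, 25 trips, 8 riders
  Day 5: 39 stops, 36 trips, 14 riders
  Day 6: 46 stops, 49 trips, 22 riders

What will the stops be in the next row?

53

Stops: +7 each step; 11, 18, 25, 32, 39, 46 → 53.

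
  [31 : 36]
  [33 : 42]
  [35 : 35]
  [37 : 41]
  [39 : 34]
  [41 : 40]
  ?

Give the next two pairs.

[43 : 33], [45 : 39]

First coordinate: +2 each step, so 31, 33, 35, 37, 39, 41 → 43 → 45.
Second coordinate goes 36, 42, 35, 41, 34, 40 → 33 → 39 (alternating steps +6, −7, +6, −7, …).
So the next two pairs are [43 : 33] and [45 : 39].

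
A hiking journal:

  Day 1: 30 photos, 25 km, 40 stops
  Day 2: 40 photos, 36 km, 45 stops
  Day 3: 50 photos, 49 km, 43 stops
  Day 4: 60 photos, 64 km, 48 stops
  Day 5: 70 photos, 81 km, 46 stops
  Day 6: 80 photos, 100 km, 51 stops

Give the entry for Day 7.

90 photos, 121 km, 49 stops

Photos: +10 each step, so 30, 40, 50, 60, 70, 80 → 90.
Km — perfect squares: 5², 6², 7², …: 25, 36, 49, 64, 81, 100 → 121.
Stops goes 40, 45, 43, 48, 46, 51 → 49 (alternating steps +5, −2, +5, −2, …).
So the next line is 90 photos, 121 km, 49 stops.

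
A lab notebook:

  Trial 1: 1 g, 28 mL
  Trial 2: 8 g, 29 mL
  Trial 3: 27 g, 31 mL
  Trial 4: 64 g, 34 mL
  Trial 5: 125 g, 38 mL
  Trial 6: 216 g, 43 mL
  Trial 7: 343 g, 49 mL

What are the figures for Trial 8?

512 g, 56 mL

G: perfect cubes: 1³, 2³, 3³, …, so 1, 8, 27, 64, 125, 216, 343 → 512.
ML goes 28, 29, 31, 34, 38, 43, 49 → 56 (differences are 1, 2, 3, … (increasing by 1 each time)).
Combining the parts gives 512 g, 56 mL.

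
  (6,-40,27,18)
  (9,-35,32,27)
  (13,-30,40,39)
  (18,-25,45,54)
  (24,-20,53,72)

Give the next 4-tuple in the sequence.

(31,-15,58,93)

For the first coordinate, differences are 3, 4, 5, … (increasing by 1 each time): 6, 9, 13, 18, 24 → 31.
Second coordinate: +5 each step, so -40, -35, -30, -25, -20 → -15.
For the third coordinate, alternating steps +5, +8, +5, +8, …: 27, 32, 40, 45, 53 → 58.
Fourth coordinate — always 3 × the first coordinate: 18, 27, 39, 54, 72 → 93.
Putting it together: (31,-15,58,93).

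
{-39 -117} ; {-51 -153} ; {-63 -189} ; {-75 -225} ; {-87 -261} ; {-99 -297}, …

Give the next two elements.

{-111 -333}, {-123 -369}

First coordinate: −12 each step, so -39, -51, -63, -75, -87, -99 → -111 → -123.
Second coordinate: always 3 × the first coordinate, so -117, -153, -189, -225, -261, -297 → -333 → -369.
Putting the parts together: {-111 -333} and then {-123 -369}.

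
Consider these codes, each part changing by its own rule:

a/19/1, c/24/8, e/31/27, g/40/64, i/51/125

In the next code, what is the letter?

Letter: a, c, e, g, i → k (letters move forward 2 places in the alphabet).

k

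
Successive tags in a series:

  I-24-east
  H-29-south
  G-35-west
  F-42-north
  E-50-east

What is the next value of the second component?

Second component: differences are 5, 6, 7, … (increasing by 1 each time); 24, 29, 35, 42, 50 → 59.

59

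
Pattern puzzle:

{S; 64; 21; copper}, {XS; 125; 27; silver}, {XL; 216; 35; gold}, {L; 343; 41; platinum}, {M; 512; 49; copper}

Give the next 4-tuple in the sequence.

Size — runs backward through clothing sizes XS→XL: S, XS, XL, L, M → S.
For the second entry, perfect cubes: 4³, 5³, 6³, …: 64, 125, 216, 343, 512 → 729.
Third entry: 21, 27, 35, 41, 49 → 55 (alternating steps +6, +8, +6, +8, …).
For the metal, repeats copper → silver → gold → platinum: copper, silver, gold, platinum, copper → silver.
Putting it together: {S; 729; 55; silver}.

{S; 729; 55; silver}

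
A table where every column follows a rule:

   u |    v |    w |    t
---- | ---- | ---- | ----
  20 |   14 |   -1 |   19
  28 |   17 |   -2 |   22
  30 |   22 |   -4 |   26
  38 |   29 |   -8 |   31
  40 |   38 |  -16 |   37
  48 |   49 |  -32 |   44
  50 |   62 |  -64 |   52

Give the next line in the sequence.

Column u: 20, 28, 30, 38, 40, 48, 50 → 58 (alternating steps +8, +2, +8, +2, …).
Column v: differences are 3, 5, 7, … (increasing by 2 each time); 14, 17, 22, 29, 38, 49, 62 → 77.
For the column w, ×2 each step: -1, -2, -4, -8, -16, -32, -64 → -128.
Column t: differences are 3, 4, 5, … (increasing by 1 each time); 19, 22, 26, 31, 37, 44, 52 → 61.
Putting it together: 58  77  -128  61.

58  77  -128  61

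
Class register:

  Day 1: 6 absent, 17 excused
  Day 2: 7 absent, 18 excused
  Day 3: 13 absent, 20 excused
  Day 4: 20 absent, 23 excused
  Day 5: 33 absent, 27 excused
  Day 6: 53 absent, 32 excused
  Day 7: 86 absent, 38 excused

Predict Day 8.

Absent: 6, 7, 13, 20, 33, 53, 86 → 139 (each term is the sum of the two before it).
Excused: differences are 1, 2, 3, … (increasing by 1 each time); 17, 18, 20, 23, 27, 32, 38 → 45.
Putting it together: 139 absent, 45 excused.

139 absent, 45 excused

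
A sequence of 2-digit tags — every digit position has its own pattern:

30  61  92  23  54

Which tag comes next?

First digit: +3 each step, mod 10, so 3, 6, 9, 2, 5 → 8.
For the second digit, +1 each step, mod 10: 0, 1, 2, 3, 4 → 5.
Putting it together: 85.

85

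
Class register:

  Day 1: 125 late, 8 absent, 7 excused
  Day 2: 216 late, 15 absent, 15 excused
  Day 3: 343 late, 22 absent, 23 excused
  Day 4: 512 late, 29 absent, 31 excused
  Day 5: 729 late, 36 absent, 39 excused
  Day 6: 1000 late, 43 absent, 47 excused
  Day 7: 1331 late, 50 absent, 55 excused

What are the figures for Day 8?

1728 late, 57 absent, 63 excused

Late: perfect cubes: 5³, 6³, 7³, …, so 125, 216, 343, 512, 729, 1000, 1331 → 1728.
Absent: +7 each step, so 8, 15, 22, 29, 36, 43, 50 → 57.
Excused — +8 each step: 7, 15, 23, 31, 39, 47, 55 → 63.
So the next row is 1728 late, 57 absent, 63 excused.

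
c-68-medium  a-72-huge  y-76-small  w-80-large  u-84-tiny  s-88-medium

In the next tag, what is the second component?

Letter: letters move back 2 places in the alphabet, wrapping A→Z, so c, a, y, w, u, s → q.
For the second component, +4 each step: 68, 72, 76, 80, 84, 88 → 92.
Size: repeats medium → huge → small → large → tiny, so medium, huge, small, large, tiny, medium → huge.

92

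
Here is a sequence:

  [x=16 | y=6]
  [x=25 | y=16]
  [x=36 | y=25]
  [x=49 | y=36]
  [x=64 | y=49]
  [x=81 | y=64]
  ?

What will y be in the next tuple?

81

X: perfect squares: 4², 5², 6², …, so 16, 25, 36, 49, 64, 81 → 100.
For the y, always the previous value of the x: 6, 16, 25, 36, 49, 64 → 81.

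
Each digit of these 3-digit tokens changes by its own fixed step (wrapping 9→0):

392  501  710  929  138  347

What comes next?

556

First digit: 3, 5, 7, 9, 1, 3 → 5 (+2 each step, mod 10).
For the second digit, +1 each step, mod 10: 9, 0, 1, 2, 3, 4 → 5.
Third digit: −1 each step, mod 10, so 2, 1, 0, 9, 8, 7 → 6.
Putting it together: 556.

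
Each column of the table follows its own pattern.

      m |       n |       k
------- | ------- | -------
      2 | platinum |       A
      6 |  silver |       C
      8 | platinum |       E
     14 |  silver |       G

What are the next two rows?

22  platinum  I; 36  silver  K

Column m goes 2, 6, 8, 14 → 22 → 36 (each term is the sum of the two before it).
Column n: alternates platinum ↔ silver; platinum, silver, platinum, silver → platinum → silver.
Column k: A, C, E, G → I → K (letters move forward 2 places in the alphabet).
Putting the parts together: 22  platinum  I and then 36  silver  K.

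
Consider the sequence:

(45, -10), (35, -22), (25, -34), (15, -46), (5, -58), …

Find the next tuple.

First slot goes 45, 35, 25, 15, 5 → -5 (−10 each step).
For the second slot, −12 each step: -10, -22, -34, -46, -58 → -70.
So the next tuple is (-5, -70).

(-5, -70)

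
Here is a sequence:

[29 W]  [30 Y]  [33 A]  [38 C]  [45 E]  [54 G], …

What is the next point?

[65 I]

First coordinate: differences are 1, 3, 5, … (increasing by 2 each time), so 29, 30, 33, 38, 45, 54 → 65.
Letter — letters move forward 2 places in the alphabet, wrapping Z→A: W, Y, A, C, E, G → I.
Combining the parts gives [65 I].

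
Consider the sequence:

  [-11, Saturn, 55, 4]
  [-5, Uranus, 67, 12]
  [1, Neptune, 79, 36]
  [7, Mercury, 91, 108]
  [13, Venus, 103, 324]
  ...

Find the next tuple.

[19, Earth, 115, 972]

First part: -11, -5, 1, 7, 13 → 19 (+6 each step).
Planet: runs through the planets Mercury→Neptune, so Saturn, Uranus, Neptune, Mercury, Venus → Earth.
For the third part, +12 each step: 55, 67, 79, 91, 103 → 115.
Fourth part goes 4, 12, 36, 108, 324 → 972 (×3 each step).
Putting it together: [19, Earth, 115, 972].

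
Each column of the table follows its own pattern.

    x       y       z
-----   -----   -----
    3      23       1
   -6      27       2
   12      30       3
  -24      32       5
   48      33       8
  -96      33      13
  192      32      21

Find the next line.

-384  30  34

Column x: ×(-2) each step, so 3, -6, 12, -24, 48, -96, 192 → -384.
For the column y, differences are 4, 3, 2, … (decreasing by 1 each time): 23, 27, 30, 32, 33, 33, 32 → 30.
Column z: each term is the sum of the two before it, so 1, 2, 3, 5, 8, 13, 21 → 34.
Combining the parts gives -384  30  34.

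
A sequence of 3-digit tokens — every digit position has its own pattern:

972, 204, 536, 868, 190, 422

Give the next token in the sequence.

754

For the first digit, +3 each step, mod 10: 9, 2, 5, 8, 1, 4 → 7.
Second digit: +3 each step, mod 10; 7, 0, 3, 6, 9, 2 → 5.
Third digit: 2, 4, 6, 8, 0, 2 → 4 (+2 each step, mod 10).
Putting it together: 754.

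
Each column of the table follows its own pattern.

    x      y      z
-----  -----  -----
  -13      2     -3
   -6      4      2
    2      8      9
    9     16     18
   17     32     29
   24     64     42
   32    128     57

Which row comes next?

Column x: alternating steps +7, +8, +7, +8, …, so -13, -6, 2, 9, 17, 24, 32 → 39.
Column y — ×2 each step: 2, 4, 8, 16, 32, 64, 128 → 256.
Column z: differences are 5, 7, 9, … (increasing by 2 each time), so -3, 2, 9, 18, 29, 42, 57 → 74.
Putting it together: 39  256  74.

39  256  74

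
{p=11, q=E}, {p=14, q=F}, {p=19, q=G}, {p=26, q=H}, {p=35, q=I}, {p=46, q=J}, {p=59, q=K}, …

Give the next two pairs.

{p=74, q=L}, {p=91, q=M}

P: differences are 3, 5, 7, … (increasing by 2 each time), so 11, 14, 19, 26, 35, 46, 59 → 74 → 91.
Q: letters move forward 1 place in the alphabet, so E, F, G, H, I, J, K → L → M.
So the next two pairs are {p=74, q=L} and {p=91, q=M}.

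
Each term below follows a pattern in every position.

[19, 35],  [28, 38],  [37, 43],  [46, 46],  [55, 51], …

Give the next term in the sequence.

First component — +9 each step: 19, 28, 37, 46, 55 → 64.
Second component: 35, 38, 43, 46, 51 → 54 (alternating steps +3, +5, +3, +5, …).
So the next term is [64, 54].

[64, 54]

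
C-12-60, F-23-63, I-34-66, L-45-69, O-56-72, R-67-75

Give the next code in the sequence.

Letter: letters move forward 3 places in the alphabet; C, F, I, L, O, R → U.
Second component — +11 each step: 12, 23, 34, 45, 56, 67 → 78.
Third component: +3 each step; 60, 63, 66, 69, 72, 75 → 78.
So the next code is U-78-78.

U-78-78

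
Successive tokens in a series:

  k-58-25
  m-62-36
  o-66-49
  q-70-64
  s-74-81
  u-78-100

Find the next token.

w-82-121

Letter — letters move forward 2 places in the alphabet: k, m, o, q, s, u → w.
Second component goes 58, 62, 66, 70, 74, 78 → 82 (+4 each step).
For the third component, perfect squares: 5², 6², 7², …: 25, 36, 49, 64, 81, 100 → 121.
So the next token is w-82-121.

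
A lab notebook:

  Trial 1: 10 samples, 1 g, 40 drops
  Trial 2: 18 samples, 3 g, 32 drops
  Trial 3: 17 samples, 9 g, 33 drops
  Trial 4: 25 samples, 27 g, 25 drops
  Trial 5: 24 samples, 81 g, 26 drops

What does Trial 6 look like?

Samples: alternating steps +8, −1, +8, −1, …, so 10, 18, 17, 25, 24 → 32.
G: 1, 3, 9, 27, 81 → 243 (×3 each step).
Drops: 40, 32, 33, 25, 26 → 18 (together with the samples always sums to 50).
So the next line is 32 samples, 243 g, 18 drops.

32 samples, 243 g, 18 drops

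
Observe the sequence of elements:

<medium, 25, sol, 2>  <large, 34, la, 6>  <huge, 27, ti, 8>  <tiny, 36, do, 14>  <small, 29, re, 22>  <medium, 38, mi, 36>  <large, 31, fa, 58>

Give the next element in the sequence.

<huge, 40, sol, 94>

Size: repeats medium → large → huge → tiny → small, so medium, large, huge, tiny, small, medium, large → huge.
Second part: 25, 34, 27, 36, 29, 38, 31 → 40 (alternating steps +9, −7, +9, −7, …).
For the note, runs through the solfège scale do→ti: sol, la, ti, do, re, mi, fa → sol.
Fourth part: 2, 6, 8, 14, 22, 36, 58 → 94 (each term is the sum of the two before it).
Combining the parts gives <huge, 40, sol, 94>.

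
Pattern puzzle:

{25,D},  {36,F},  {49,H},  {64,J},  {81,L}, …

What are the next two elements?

First part goes 25, 36, 49, 64, 81 → 100 → 121 (perfect squares: 5², 6², 7², …).
Letter: letters move forward 2 places in the alphabet; D, F, H, J, L → N → P.
So the next two elements are {100,N} and {121,P}.

{100,N}, {121,P}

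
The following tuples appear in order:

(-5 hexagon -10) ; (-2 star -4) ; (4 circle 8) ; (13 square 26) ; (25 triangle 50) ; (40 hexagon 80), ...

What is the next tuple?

For the first entry, differences are 3, 6, 9, … (increasing by 3 each time): -5, -2, 4, 13, 25, 40 → 58.
Shape: hexagon, star, circle, square, triangle, hexagon → star (repeats hexagon → star → circle → square → triangle).
Third entry goes -10, -4, 8, 26, 50, 80 → 116 (always 2 × the first entry).
Combining the parts gives (58 star 116).

(58 star 116)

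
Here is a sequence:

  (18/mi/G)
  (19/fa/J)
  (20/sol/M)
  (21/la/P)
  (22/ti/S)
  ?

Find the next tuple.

For the first value, +1 each step: 18, 19, 20, 21, 22 → 23.
Note: runs through the solfège scale do→ti, so mi, fa, sol, la, ti → do.
Letter goes G, J, M, P, S → V (letters move forward 3 places in the alphabet).
So the next tuple is (23/do/V).

(23/do/V)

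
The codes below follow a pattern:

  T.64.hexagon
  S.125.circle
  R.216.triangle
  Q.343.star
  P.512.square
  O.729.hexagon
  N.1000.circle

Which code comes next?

Letter: letters move back 1 place in the alphabet; T, S, R, Q, P, O, N → M.
Second component — perfect cubes: 4³, 5³, 6³, …: 64, 125, 216, 343, 512, 729, 1000 → 1331.
Shape: repeats hexagon → circle → triangle → star → square; hexagon, circle, triangle, star, square, hexagon, circle → triangle.
Putting it together: M.1331.triangle.

M.1331.triangle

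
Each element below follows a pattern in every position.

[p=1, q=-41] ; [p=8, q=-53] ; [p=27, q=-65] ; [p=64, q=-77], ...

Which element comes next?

[p=125, q=-89]

For the p, perfect cubes: 1³, 2³, 3³, …: 1, 8, 27, 64 → 125.
Q: -41, -53, -65, -77 → -89 (−12 each step).
So the next element is [p=125, q=-89].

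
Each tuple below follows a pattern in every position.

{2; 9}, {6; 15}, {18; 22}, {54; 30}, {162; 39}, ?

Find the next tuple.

First component goes 2, 6, 18, 54, 162 → 486 (×3 each step).
Second component: 9, 15, 22, 30, 39 → 49 (differences are 6, 7, 8, … (increasing by 1 each time)).
So the next tuple is {486; 49}.

{486; 49}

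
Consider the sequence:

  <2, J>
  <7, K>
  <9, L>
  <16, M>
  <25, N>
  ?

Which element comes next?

<41, O>

First slot: 2, 7, 9, 16, 25 → 41 (each term is the sum of the two before it).
Letter: letters move forward 1 place in the alphabet, so J, K, L, M, N → O.
Putting it together: <41, O>.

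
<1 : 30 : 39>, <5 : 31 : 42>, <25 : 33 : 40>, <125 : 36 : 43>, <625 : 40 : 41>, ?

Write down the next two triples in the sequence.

<3125 : 45 : 44>, <15625 : 51 : 42>

For the first coordinate, ×5 each step: 1, 5, 25, 125, 625 → 3125 → 15625.
For the second coordinate, differences are 1, 2, 3, … (increasing by 1 each time): 30, 31, 33, 36, 40 → 45 → 51.
Third coordinate — alternating steps +3, −2, +3, −2, …: 39, 42, 40, 43, 41 → 44 → 42.
So the next two triples are <3125 : 45 : 44> and <15625 : 51 : 42>.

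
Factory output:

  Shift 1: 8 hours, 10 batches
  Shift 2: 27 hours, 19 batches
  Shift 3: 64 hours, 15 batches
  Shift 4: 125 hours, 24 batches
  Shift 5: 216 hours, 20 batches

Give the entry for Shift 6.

For the hours, perfect cubes: 2³, 3³, 4³, …: 8, 27, 64, 125, 216 → 343.
Batches goes 10, 19, 15, 24, 20 → 29 (alternating steps +9, −4, +9, −4, …).
Putting it together: 343 hours, 29 batches.

343 hours, 29 batches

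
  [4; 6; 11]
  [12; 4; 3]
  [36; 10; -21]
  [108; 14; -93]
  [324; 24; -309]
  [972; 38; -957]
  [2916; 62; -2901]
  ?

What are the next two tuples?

[8748; 100; -8733], [26244; 162; -26229]

First value — ×3 each step: 4, 12, 36, 108, 324, 972, 2916 → 8748 → 26244.
Second value: each term is the sum of the two before it; 6, 4, 10, 14, 24, 38, 62 → 100 → 162.
Third value: together with the first value always sums to 15; 11, 3, -21, -93, -309, -957, -2901 → -8733 → -26229.
Putting the parts together: [8748; 100; -8733] and then [26244; 162; -26229].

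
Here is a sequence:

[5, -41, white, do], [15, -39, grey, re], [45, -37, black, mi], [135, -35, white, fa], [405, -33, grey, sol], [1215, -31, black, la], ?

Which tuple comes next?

[3645, -29, white, ti]

First value: ×3 each step, so 5, 15, 45, 135, 405, 1215 → 3645.
Second value goes -41, -39, -37, -35, -33, -31 → -29 (+2 each step).
Shade: repeats white → grey → black; white, grey, black, white, grey, black → white.
Note goes do, re, mi, fa, sol, la → ti (runs through the solfège scale do→ti).
Combining the parts gives [3645, -29, white, ti].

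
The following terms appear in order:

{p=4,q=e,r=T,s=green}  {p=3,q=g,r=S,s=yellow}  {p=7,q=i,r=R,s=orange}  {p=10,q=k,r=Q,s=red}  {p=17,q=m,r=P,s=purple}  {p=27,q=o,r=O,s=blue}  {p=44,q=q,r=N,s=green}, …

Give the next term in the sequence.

P — each term is the sum of the two before it: 4, 3, 7, 10, 17, 27, 44 → 71.
Q goes e, g, i, k, m, o, q → s (letters move forward 2 places in the alphabet).
R — letters move back 1 place in the alphabet: T, S, R, Q, P, O, N → M.
S: repeats green → yellow → orange → red → purple → blue; green, yellow, orange, red, purple, blue, green → yellow.
So the next term is {p=71,q=s,r=M,s=yellow}.

{p=71,q=s,r=M,s=yellow}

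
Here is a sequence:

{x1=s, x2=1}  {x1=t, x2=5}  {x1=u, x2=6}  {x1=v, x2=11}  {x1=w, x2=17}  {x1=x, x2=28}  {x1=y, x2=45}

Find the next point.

{x1=z, x2=73}

X1 — letters move forward 1 place in the alphabet: s, t, u, v, w, x, y → z.
X2: 1, 5, 6, 11, 17, 28, 45 → 73 (each term is the sum of the two before it).
So the next point is {x1=z, x2=73}.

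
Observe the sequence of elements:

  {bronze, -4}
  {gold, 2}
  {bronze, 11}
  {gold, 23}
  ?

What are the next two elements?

{bronze, 38}, {gold, 56}

Rank: bronze, gold, bronze, gold → bronze → gold (alternates bronze ↔ gold).
Second entry: -4, 2, 11, 23 → 38 → 56 (differences are 6, 9, 12, … (increasing by 3 each time)).
So the next two elements are {bronze, 38} and {gold, 56}.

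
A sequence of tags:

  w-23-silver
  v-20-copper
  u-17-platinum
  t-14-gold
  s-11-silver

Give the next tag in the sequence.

r-8-copper

For the letter, letters move back 1 place in the alphabet: w, v, u, t, s → r.
Second component: −3 each step, so 23, 20, 17, 14, 11 → 8.
Metal: repeats silver → copper → platinum → gold; silver, copper, platinum, gold, silver → copper.
So the next tag is r-8-copper.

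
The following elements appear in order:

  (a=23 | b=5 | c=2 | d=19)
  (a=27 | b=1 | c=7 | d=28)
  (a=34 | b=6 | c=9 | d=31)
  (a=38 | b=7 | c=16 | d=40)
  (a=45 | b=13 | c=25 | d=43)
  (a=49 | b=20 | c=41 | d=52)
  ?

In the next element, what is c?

66

C: each term is the sum of the two before it, so 2, 7, 9, 16, 25, 41 → 66.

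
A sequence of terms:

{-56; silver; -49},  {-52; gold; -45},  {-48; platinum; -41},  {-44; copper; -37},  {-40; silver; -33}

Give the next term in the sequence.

{-36; gold; -29}

For the first coordinate, +4 each step: -56, -52, -48, -44, -40 → -36.
Metal: repeats silver → gold → platinum → copper, so silver, gold, platinum, copper, silver → gold.
Third coordinate: always 7 more than the first coordinate; -49, -45, -41, -37, -33 → -29.
Combining the parts gives {-36; gold; -29}.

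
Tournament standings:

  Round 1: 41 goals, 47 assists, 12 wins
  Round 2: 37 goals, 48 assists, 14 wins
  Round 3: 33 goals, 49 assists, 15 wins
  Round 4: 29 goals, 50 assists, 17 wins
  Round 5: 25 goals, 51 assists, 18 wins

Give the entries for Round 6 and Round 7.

21 goals, 52 assists, 20 wins; 17 goals, 53 assists, 21 wins

Goals: −4 each step; 41, 37, 33, 29, 25 → 21 → 17.
Assists goes 47, 48, 49, 50, 51 → 52 → 53 (+1 each step).
For the wins, alternating steps +2, +1, +2, +1, …: 12, 14, 15, 17, 18 → 20 → 21.
So the next two records are 21 goals, 52 assists, 20 wins and 17 goals, 53 assists, 21 wins.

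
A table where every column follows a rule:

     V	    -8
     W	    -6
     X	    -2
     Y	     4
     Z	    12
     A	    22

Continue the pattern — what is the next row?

B  34

Letter goes V, W, X, Y, Z, A → B (letters move forward 1 place in the alphabet, wrapping Z→A).
Second component — differences are 2, 4, 6, … (increasing by 2 each time): -8, -6, -2, 4, 12, 22 → 34.
So the next row is B  34.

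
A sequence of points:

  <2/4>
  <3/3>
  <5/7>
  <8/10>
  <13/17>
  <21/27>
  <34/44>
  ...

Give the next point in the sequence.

For the first part, each term is the sum of the two before it: 2, 3, 5, 8, 13, 21, 34 → 55.
Second part: 4, 3, 7, 10, 17, 27, 44 → 71 (each term is the sum of the two before it).
So the next point is <55/71>.

<55/71>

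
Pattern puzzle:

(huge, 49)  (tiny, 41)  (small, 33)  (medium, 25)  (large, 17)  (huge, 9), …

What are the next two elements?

(tiny, 1), (small, -7)

Size: repeats huge → tiny → small → medium → large, so huge, tiny, small, medium, large, huge → tiny → small.
Second component: −8 each step; 49, 41, 33, 25, 17, 9 → 1 → -7.
So the next two elements are (tiny, 1) and (small, -7).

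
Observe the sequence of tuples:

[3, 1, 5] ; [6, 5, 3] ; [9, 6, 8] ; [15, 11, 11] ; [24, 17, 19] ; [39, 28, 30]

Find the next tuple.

First value: each term is the sum of the two before it, so 3, 6, 9, 15, 24, 39 → 63.
Second value — each term is the sum of the two before it: 1, 5, 6, 11, 17, 28 → 45.
Third value goes 5, 3, 8, 11, 19, 30 → 49 (each term is the sum of the two before it).
So the next tuple is [63, 45, 49].

[63, 45, 49]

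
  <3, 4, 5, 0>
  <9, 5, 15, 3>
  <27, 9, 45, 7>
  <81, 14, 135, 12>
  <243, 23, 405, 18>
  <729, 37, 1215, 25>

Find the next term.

For the first slot, ×3 each step: 3, 9, 27, 81, 243, 729 → 2187.
Second slot: each term is the sum of the two before it, so 4, 5, 9, 14, 23, 37 → 60.
Third slot goes 5, 15, 45, 135, 405, 1215 → 3645 (×3 each step).
Fourth slot — differences are 3, 4, 5, … (increasing by 1 each time): 0, 3, 7, 12, 18, 25 → 33.
Putting it together: <2187, 60, 3645, 33>.

<2187, 60, 3645, 33>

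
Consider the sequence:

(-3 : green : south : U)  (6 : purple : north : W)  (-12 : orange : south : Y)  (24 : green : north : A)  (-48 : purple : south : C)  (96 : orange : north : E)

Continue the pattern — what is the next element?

First component goes -3, 6, -12, 24, -48, 96 → -192 (×(-2) each step).
For the colour, repeats green → purple → orange: green, purple, orange, green, purple, orange → green.
For the direction, alternates south ↔ north: south, north, south, north, south, north → south.
Letter: U, W, Y, A, C, E → G (letters move forward 2 places in the alphabet, wrapping Z→A).
Combining the parts gives (-192 : green : south : G).

(-192 : green : south : G)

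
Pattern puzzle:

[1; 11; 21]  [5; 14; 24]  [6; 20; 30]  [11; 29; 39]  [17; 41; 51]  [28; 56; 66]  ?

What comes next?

First entry: each term is the sum of the two before it; 1, 5, 6, 11, 17, 28 → 45.
Second entry: 11, 14, 20, 29, 41, 56 → 74 (differences are 3, 6, 9, … (increasing by 3 each time)).
For the third entry, always 10 more than the second entry: 21, 24, 30, 39, 51, 66 → 84.
Putting it together: [45; 74; 84].

[45; 74; 84]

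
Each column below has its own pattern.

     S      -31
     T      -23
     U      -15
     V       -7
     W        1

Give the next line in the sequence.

Letter: letters move forward 1 place in the alphabet; S, T, U, V, W → X.
Second component — +8 each step: -31, -23, -15, -7, 1 → 9.
So the next line is X  9.

X  9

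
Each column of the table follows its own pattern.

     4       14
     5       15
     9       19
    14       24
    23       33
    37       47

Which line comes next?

First component goes 4, 5, 9, 14, 23, 37 → 60 (each term is the sum of the two before it).
Second component goes 14, 15, 19, 24, 33, 47 → 70 (always 10 more than the first component).
Combining the parts gives 60  70.

60  70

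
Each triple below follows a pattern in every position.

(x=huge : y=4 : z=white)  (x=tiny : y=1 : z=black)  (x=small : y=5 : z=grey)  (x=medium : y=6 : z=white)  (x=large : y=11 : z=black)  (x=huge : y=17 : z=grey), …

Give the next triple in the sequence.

For the x, repeats huge → tiny → small → medium → large: huge, tiny, small, medium, large, huge → tiny.
Y: each term is the sum of the two before it, so 4, 1, 5, 6, 11, 17 → 28.
Z goes white, black, grey, white, black, grey → white (repeats white → black → grey).
So the next triple is (x=tiny : y=28 : z=white).

(x=tiny : y=28 : z=white)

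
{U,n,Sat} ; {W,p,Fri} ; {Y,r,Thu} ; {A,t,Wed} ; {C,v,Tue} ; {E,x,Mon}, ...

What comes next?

First letter: letters move forward 2 places in the alphabet, wrapping Z→A, so U, W, Y, A, C, E → G.
Second letter: letters move forward 2 places in the alphabet; n, p, r, t, v, x → z.
For the day, runs backward through the weekdays Mon→Sun: Sat, Fri, Thu, Wed, Tue, Mon → Sun.
Combining the parts gives {G,z,Sun}.

{G,z,Sun}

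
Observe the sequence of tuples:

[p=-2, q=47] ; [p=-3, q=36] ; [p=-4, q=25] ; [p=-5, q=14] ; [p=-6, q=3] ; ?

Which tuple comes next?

P: −1 each step; -2, -3, -4, -5, -6 → -7.
Q: −11 each step; 47, 36, 25, 14, 3 → -8.
Putting it together: [p=-7, q=-8].

[p=-7, q=-8]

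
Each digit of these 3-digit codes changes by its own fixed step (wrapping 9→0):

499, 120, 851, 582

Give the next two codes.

213, 944

First digit — −3 each step, mod 10: 4, 1, 8, 5 → 2 → 9.
Second digit: 9, 2, 5, 8 → 1 → 4 (+3 each step, mod 10).
Third digit: 9, 0, 1, 2 → 3 → 4 (+1 each step, mod 10).
Putting the parts together: 213 and then 944.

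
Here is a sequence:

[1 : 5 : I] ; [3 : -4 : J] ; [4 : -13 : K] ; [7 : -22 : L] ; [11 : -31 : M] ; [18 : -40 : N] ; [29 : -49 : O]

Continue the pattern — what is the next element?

For the first coordinate, each term is the sum of the two before it: 1, 3, 4, 7, 11, 18, 29 → 47.
Second coordinate — −9 each step: 5, -4, -13, -22, -31, -40, -49 → -58.
Letter goes I, J, K, L, M, N, O → P (letters move forward 1 place in the alphabet).
Putting it together: [47 : -58 : P].

[47 : -58 : P]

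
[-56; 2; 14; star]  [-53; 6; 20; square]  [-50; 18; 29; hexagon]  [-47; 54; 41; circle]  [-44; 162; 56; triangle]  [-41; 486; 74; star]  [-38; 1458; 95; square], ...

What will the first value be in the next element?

First value: +3 each step, so -56, -53, -50, -47, -44, -41, -38 → -35.

-35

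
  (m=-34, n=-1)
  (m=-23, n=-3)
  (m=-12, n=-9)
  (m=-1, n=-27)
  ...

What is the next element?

For the m, +11 each step: -34, -23, -12, -1 → 10.
N: ×3 each step; -1, -3, -9, -27 → -81.
So the next element is (m=10, n=-81).

(m=10, n=-81)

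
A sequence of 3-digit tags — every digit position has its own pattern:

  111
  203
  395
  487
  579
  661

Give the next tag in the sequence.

753

First digit: +1 each step, mod 10, so 1, 2, 3, 4, 5, 6 → 7.
Second digit: 1, 0, 9, 8, 7, 6 → 5 (−1 each step, mod 10).
Third digit: +2 each step, mod 10, so 1, 3, 5, 7, 9, 1 → 3.
So the next tag is 753.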